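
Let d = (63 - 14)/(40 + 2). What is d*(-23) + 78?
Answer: 307/6 ≈ 51.167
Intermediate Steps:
d = 7/6 (d = 49/42 = 49*(1/42) = 7/6 ≈ 1.1667)
d*(-23) + 78 = (7/6)*(-23) + 78 = -161/6 + 78 = 307/6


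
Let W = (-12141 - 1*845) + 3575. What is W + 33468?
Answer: 24057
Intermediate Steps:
W = -9411 (W = (-12141 - 845) + 3575 = -12986 + 3575 = -9411)
W + 33468 = -9411 + 33468 = 24057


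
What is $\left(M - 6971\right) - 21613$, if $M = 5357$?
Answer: $-23227$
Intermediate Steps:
$\left(M - 6971\right) - 21613 = \left(5357 - 6971\right) - 21613 = -1614 - 21613 = -23227$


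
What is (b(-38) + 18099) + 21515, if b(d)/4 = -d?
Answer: 39766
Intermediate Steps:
b(d) = -4*d (b(d) = 4*(-d) = -4*d)
(b(-38) + 18099) + 21515 = (-4*(-38) + 18099) + 21515 = (152 + 18099) + 21515 = 18251 + 21515 = 39766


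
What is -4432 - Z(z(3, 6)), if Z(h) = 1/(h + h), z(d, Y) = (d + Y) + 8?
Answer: -150689/34 ≈ -4432.0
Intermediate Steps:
z(d, Y) = 8 + Y + d (z(d, Y) = (Y + d) + 8 = 8 + Y + d)
Z(h) = 1/(2*h)
-4432 - Z(z(3, 6)) = -4432 - 1/(2*(8 + 6 + 3)) = -4432 - 1/(2*17) = -4432 - 1*1/34 = -4432 - 1/34 = -150689/34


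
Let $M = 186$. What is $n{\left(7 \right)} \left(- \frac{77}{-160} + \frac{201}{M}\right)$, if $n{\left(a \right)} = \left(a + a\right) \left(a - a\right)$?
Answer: $0$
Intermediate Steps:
$n{\left(a \right)} = 0$ ($n{\left(a \right)} = 2 a 0 = 0$)
$n{\left(7 \right)} \left(- \frac{77}{-160} + \frac{201}{M}\right) = 0 \left(- \frac{77}{-160} + \frac{201}{186}\right) = 0 \left(\left(-77\right) \left(- \frac{1}{160}\right) + 201 \cdot \frac{1}{186}\right) = 0 \left(\frac{77}{160} + \frac{67}{62}\right) = 0 \cdot \frac{7747}{4960} = 0$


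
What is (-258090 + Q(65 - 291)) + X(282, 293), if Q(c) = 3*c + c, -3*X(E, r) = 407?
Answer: -777389/3 ≈ -2.5913e+5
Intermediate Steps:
X(E, r) = -407/3 (X(E, r) = -⅓*407 = -407/3)
Q(c) = 4*c
(-258090 + Q(65 - 291)) + X(282, 293) = (-258090 + 4*(65 - 291)) - 407/3 = (-258090 + 4*(-226)) - 407/3 = (-258090 - 904) - 407/3 = -258994 - 407/3 = -777389/3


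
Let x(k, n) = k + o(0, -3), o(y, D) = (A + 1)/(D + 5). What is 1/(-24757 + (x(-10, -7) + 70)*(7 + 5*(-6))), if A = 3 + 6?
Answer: -1/26252 ≈ -3.8092e-5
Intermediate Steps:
A = 9
o(y, D) = 10/(5 + D) (o(y, D) = (9 + 1)/(D + 5) = 10/(5 + D))
x(k, n) = 5 + k (x(k, n) = k + 10/(5 - 3) = k + 10/2 = k + 10*(½) = k + 5 = 5 + k)
1/(-24757 + (x(-10, -7) + 70)*(7 + 5*(-6))) = 1/(-24757 + ((5 - 10) + 70)*(7 + 5*(-6))) = 1/(-24757 + (-5 + 70)*(7 - 30)) = 1/(-24757 + 65*(-23)) = 1/(-24757 - 1495) = 1/(-26252) = -1/26252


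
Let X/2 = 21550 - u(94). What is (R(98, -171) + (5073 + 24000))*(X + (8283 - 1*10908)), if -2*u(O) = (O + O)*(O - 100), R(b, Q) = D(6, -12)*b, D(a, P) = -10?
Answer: 1105375271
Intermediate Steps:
R(b, Q) = -10*b
u(O) = -O*(-100 + O) (u(O) = -(O + O)*(O - 100)/2 = -2*O*(-100 + O)/2 = -O*(-100 + O))
X = 41972 (X = 2*(21550 - 94*(100 - 1*94)) = 2*(21550 - 94*(100 - 94)) = 2*(21550 - 94*6) = 2*(21550 - 1*564) = 2*(21550 - 564) = 2*20986 = 41972)
(R(98, -171) + (5073 + 24000))*(X + (8283 - 1*10908)) = (-10*98 + (5073 + 24000))*(41972 + (8283 - 1*10908)) = (-980 + 29073)*(41972 + (8283 - 10908)) = 28093*(41972 - 2625) = 28093*39347 = 1105375271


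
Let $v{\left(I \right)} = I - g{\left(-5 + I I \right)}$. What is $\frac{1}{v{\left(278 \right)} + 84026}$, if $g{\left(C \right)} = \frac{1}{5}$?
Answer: $\frac{5}{421519} \approx 1.1862 \cdot 10^{-5}$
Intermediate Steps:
$g{\left(C \right)} = \frac{1}{5}$
$v{\left(I \right)} = - \frac{1}{5} + I$ ($v{\left(I \right)} = I - \frac{1}{5} = - \frac{1}{5} + I$)
$\frac{1}{v{\left(278 \right)} + 84026} = \frac{1}{\left(- \frac{1}{5} + 278\right) + 84026} = \frac{1}{\frac{1389}{5} + 84026} = \frac{1}{\frac{421519}{5}} = \frac{5}{421519}$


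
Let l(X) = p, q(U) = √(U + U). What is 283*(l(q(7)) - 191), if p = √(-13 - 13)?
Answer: -54053 + 283*I*√26 ≈ -54053.0 + 1443.0*I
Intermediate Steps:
q(U) = √2*√U (q(U) = √(2*U) = √2*√U)
p = I*√26 (p = √(-26) = I*√26 ≈ 5.099*I)
l(X) = I*√26
283*(l(q(7)) - 191) = 283*(I*√26 - 191) = 283*(-191 + I*√26) = -54053 + 283*I*√26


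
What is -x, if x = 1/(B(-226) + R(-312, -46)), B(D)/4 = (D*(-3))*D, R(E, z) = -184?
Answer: 1/613096 ≈ 1.6311e-6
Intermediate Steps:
B(D) = -12*D**2 (B(D) = 4*((D*(-3))*D) = 4*((-3*D)*D) = 4*(-3*D**2) = -12*D**2)
x = -1/613096 (x = 1/(-12*(-226)**2 - 184) = 1/(-12*51076 - 184) = 1/(-612912 - 184) = 1/(-613096) = -1/613096 ≈ -1.6311e-6)
-x = -1*(-1/613096) = 1/613096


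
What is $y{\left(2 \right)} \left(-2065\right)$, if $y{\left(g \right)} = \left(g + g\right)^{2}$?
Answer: $-33040$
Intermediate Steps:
$y{\left(g \right)} = 4 g^{2}$ ($y{\left(g \right)} = \left(2 g\right)^{2} = 4 g^{2}$)
$y{\left(2 \right)} \left(-2065\right) = 4 \cdot 2^{2} \left(-2065\right) = 4 \cdot 4 \left(-2065\right) = 16 \left(-2065\right) = -33040$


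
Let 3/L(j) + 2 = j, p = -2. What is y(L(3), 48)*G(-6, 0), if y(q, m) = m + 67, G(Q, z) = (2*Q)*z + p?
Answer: -230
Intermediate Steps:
G(Q, z) = -2 + 2*Q*z (G(Q, z) = (2*Q)*z - 2 = 2*Q*z - 2 = -2 + 2*Q*z)
L(j) = 3/(-2 + j)
y(q, m) = 67 + m
y(L(3), 48)*G(-6, 0) = (67 + 48)*(-2 + 2*(-6)*0) = 115*(-2 + 0) = 115*(-2) = -230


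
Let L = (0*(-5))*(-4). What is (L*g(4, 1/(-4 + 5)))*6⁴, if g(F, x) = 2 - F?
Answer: 0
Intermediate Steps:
L = 0 (L = 0*(-4) = 0)
(L*g(4, 1/(-4 + 5)))*6⁴ = (0*(2 - 1*4))*6⁴ = (0*(2 - 4))*1296 = (0*(-2))*1296 = 0*1296 = 0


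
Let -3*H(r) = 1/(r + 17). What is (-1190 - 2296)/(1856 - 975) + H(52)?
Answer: -722483/182367 ≈ -3.9617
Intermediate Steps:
H(r) = -1/(3*(17 + r)) (H(r) = -1/(3*(r + 17)) = -1/(3*(17 + r)))
(-1190 - 2296)/(1856 - 975) + H(52) = (-1190 - 2296)/(1856 - 975) - 1/(51 + 3*52) = -3486/881 - 1/(51 + 156) = -3486*1/881 - 1/207 = -3486/881 - 1*1/207 = -3486/881 - 1/207 = -722483/182367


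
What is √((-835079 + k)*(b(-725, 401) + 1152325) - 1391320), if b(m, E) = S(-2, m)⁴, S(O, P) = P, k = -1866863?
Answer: 6*I*√20736113393063895 ≈ 8.64e+8*I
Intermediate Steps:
b(m, E) = m⁴
√((-835079 + k)*(b(-725, 401) + 1152325) - 1391320) = √((-835079 - 1866863)*((-725)⁴ + 1152325) - 1391320) = √(-2701942*(276281640625 + 1152325) - 1391320) = √(-2701942*276282792950 - 1391320) = √(-746500082148908900 - 1391320) = √(-746500082150300220) = 6*I*√20736113393063895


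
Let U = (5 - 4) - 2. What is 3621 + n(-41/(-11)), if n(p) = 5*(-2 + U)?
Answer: 3606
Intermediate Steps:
U = -1 (U = 1 - 2 = -1)
n(p) = -15 (n(p) = 5*(-2 - 1) = 5*(-3) = -15)
3621 + n(-41/(-11)) = 3621 - 15 = 3606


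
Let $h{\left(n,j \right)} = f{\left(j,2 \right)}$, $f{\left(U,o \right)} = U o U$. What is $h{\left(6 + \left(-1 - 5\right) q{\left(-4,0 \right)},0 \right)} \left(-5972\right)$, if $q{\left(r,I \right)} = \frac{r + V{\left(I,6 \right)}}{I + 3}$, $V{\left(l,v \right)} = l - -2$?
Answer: $0$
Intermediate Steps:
$V{\left(l,v \right)} = 2 + l$ ($V{\left(l,v \right)} = l + 2 = 2 + l$)
$q{\left(r,I \right)} = \frac{2 + I + r}{3 + I}$ ($q{\left(r,I \right)} = \frac{r + \left(2 + I\right)}{I + 3} = \frac{2 + I + r}{3 + I}$)
$f{\left(U,o \right)} = o U^{2}$
$h{\left(n,j \right)} = 2 j^{2}$
$h{\left(6 + \left(-1 - 5\right) q{\left(-4,0 \right)},0 \right)} \left(-5972\right) = 2 \cdot 0^{2} \left(-5972\right) = 2 \cdot 0 \left(-5972\right) = 0 \left(-5972\right) = 0$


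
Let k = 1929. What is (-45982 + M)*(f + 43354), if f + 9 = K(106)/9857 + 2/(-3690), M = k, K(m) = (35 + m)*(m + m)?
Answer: -34728498090080824/18186165 ≈ -1.9096e+9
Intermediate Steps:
K(m) = 2*m*(35 + m) (K(m) = (35 + m)*(2*m) = 2*m*(35 + m))
M = 1929
f = -108534602/18186165 (f = -9 + ((2*106*(35 + 106))/9857 + 2/(-3690)) = -9 + ((2*106*141)*(1/9857) + 2*(-1/3690)) = -9 + (29892*(1/9857) - 1/1845) = -9 + (29892/9857 - 1/1845) = -9 + 55140883/18186165 = -108534602/18186165 ≈ -5.9680)
(-45982 + M)*(f + 43354) = (-45982 + 1929)*(-108534602/18186165 + 43354) = -44053*788334462808/18186165 = -34728498090080824/18186165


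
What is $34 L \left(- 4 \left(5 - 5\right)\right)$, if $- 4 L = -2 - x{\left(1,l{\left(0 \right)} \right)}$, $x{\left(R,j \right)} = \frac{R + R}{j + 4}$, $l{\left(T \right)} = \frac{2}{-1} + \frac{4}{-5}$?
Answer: $0$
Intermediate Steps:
$l{\left(T \right)} = - \frac{14}{5}$ ($l{\left(T \right)} = 2 \left(-1\right) + 4 \left(- \frac{1}{5}\right) = -2 - \frac{4}{5} = - \frac{14}{5}$)
$x{\left(R,j \right)} = \frac{2 R}{4 + j}$
$L = \frac{11}{12}$ ($L = - \frac{-2 - 2 \cdot 1 \frac{1}{4 - \frac{14}{5}}}{4} = - \frac{-2 - 2 \cdot 1 \frac{1}{\frac{6}{5}}}{4} = - \frac{-2 - 2 \cdot 1 \cdot \frac{5}{6}}{4} = - \frac{-2 - \frac{5}{3}}{4} = \left(- \frac{1}{4}\right) \left(- \frac{11}{3}\right) = \frac{11}{12} \approx 0.91667$)
$34 L \left(- 4 \left(5 - 5\right)\right) = 34 \cdot \frac{11}{12} \left(- 4 \left(5 - 5\right)\right) = \frac{187 \left(\left(-4\right) 0\right)}{6} = \frac{187}{6} \cdot 0 = 0$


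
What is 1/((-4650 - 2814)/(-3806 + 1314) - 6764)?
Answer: -623/4212106 ≈ -0.00014791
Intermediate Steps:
1/((-4650 - 2814)/(-3806 + 1314) - 6764) = 1/(-7464/(-2492) - 6764) = 1/(-7464*(-1/2492) - 6764) = 1/(1866/623 - 6764) = 1/(-4212106/623) = -623/4212106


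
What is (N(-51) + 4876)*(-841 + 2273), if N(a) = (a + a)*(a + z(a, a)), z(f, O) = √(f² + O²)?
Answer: 14431696 - 7449264*√2 ≈ 3.8968e+6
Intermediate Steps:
z(f, O) = √(O² + f²)
N(a) = 2*a*(a + √2*√(a²)) (N(a) = (a + a)*(a + √(a² + a²)) = (2*a)*(a + √(2*a²)) = (2*a)*(a + √2*√(a²)) = 2*a*(a + √2*√(a²)))
(N(-51) + 4876)*(-841 + 2273) = (2*(-51)*(-51 + √2*√((-51)²)) + 4876)*(-841 + 2273) = (2*(-51)*(-51 + √2*√2601) + 4876)*1432 = (2*(-51)*(-51 + √2*51) + 4876)*1432 = (2*(-51)*(-51 + 51*√2) + 4876)*1432 = ((5202 - 5202*√2) + 4876)*1432 = (10078 - 5202*√2)*1432 = 14431696 - 7449264*√2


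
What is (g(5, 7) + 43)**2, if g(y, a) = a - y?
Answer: 2025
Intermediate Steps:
(g(5, 7) + 43)**2 = ((7 - 1*5) + 43)**2 = ((7 - 5) + 43)**2 = (2 + 43)**2 = 45**2 = 2025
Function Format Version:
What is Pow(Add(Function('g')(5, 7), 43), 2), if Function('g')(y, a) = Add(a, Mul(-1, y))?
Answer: 2025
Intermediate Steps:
Pow(Add(Function('g')(5, 7), 43), 2) = Pow(Add(Add(7, Mul(-1, 5)), 43), 2) = Pow(Add(Add(7, -5), 43), 2) = Pow(Add(2, 43), 2) = Pow(45, 2) = 2025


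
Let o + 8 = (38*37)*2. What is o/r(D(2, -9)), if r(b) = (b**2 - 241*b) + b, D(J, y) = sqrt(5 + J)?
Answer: -2804/57593 - 672960*sqrt(7)/403151 ≈ -4.4651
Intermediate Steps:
o = 2804 (o = -8 + (38*37)*2 = -8 + 1406*2 = -8 + 2812 = 2804)
r(b) = b**2 - 240*b
o/r(D(2, -9)) = 2804/((sqrt(5 + 2)*(-240 + sqrt(5 + 2)))) = 2804/((sqrt(7)*(-240 + sqrt(7)))) = 2804*(sqrt(7)/(7*(-240 + sqrt(7)))) = 2804*sqrt(7)/(7*(-240 + sqrt(7)))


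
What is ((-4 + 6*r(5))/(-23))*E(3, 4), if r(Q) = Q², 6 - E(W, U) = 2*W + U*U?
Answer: 2336/23 ≈ 101.57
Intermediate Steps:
E(W, U) = 6 - U² - 2*W (E(W, U) = 6 - (2*W + U*U) = 6 - (2*W + U²) = 6 - (U² + 2*W) = 6 + (-U² - 2*W) = 6 - U² - 2*W)
((-4 + 6*r(5))/(-23))*E(3, 4) = ((-4 + 6*5²)/(-23))*(6 - 1*4² - 2*3) = (-(-4 + 6*25)/23)*(6 - 1*16 - 6) = (-(-4 + 150)/23)*(6 - 16 - 6) = -1/23*146*(-16) = -146/23*(-16) = 2336/23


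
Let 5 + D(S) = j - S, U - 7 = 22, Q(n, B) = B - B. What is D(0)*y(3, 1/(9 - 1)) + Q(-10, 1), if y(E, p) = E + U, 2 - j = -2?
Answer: -32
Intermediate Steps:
Q(n, B) = 0
j = 4 (j = 2 - 1*(-2) = 2 + 2 = 4)
U = 29 (U = 7 + 22 = 29)
y(E, p) = 29 + E (y(E, p) = E + 29 = 29 + E)
D(S) = -1 - S (D(S) = -5 + (4 - S) = -1 - S)
D(0)*y(3, 1/(9 - 1)) + Q(-10, 1) = (-1 - 1*0)*(29 + 3) + 0 = (-1 + 0)*32 + 0 = -1*32 + 0 = -32 + 0 = -32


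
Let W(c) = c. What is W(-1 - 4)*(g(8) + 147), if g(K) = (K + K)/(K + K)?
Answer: -740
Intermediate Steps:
g(K) = 1 (g(K) = (2*K)/((2*K)) = (2*K)*(1/(2*K)) = 1)
W(-1 - 4)*(g(8) + 147) = (-1 - 4)*(1 + 147) = -5*148 = -740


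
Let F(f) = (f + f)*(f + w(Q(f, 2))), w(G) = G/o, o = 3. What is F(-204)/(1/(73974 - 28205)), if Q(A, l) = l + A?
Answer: 5066811376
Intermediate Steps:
Q(A, l) = A + l
w(G) = G/3
F(f) = 2*f*(⅔ + 4*f/3) (F(f) = (f + f)*(f + (f + 2)/3) = (2*f)*(f + (2 + f)/3) = (2*f)*(f + (⅔ + f/3)) = (2*f)*(⅔ + 4*f/3) = 2*f*(⅔ + 4*f/3))
F(-204)/(1/(73974 - 28205)) = ((4/3)*(-204)*(1 + 2*(-204)))/(1/(73974 - 28205)) = ((4/3)*(-204)*(1 - 408))/(1/45769) = ((4/3)*(-204)*(-407))/(1/45769) = 110704*45769 = 5066811376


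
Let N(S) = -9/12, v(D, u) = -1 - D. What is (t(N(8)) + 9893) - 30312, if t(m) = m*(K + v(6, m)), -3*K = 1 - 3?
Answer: -81657/4 ≈ -20414.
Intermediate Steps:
K = ⅔ (K = -(1 - 3)/3 = -⅓*(-2) = ⅔ ≈ 0.66667)
N(S) = -¾ (N(S) = -9*1/12 = -¾)
t(m) = -19*m/3 (t(m) = m*(⅔ + (-1 - 1*6)) = m*(⅔ + (-1 - 6)) = m*(⅔ - 7) = m*(-19/3) = -19*m/3)
(t(N(8)) + 9893) - 30312 = (-19/3*(-¾) + 9893) - 30312 = (19/4 + 9893) - 30312 = 39591/4 - 30312 = -81657/4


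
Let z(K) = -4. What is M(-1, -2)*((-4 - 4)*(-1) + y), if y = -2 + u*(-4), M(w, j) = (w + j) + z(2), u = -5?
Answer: -182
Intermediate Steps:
M(w, j) = -4 + j + w (M(w, j) = (w + j) - 4 = (j + w) - 4 = -4 + j + w)
y = 18 (y = -2 - 5*(-4) = -2 + 20 = 18)
M(-1, -2)*((-4 - 4)*(-1) + y) = (-4 - 2 - 1)*((-4 - 4)*(-1) + 18) = -7*(-8*(-1) + 18) = -7*(8 + 18) = -7*26 = -182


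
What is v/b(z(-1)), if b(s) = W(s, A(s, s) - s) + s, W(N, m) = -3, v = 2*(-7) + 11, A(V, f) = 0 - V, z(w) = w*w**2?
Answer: 3/4 ≈ 0.75000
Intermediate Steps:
z(w) = w**3
A(V, f) = -V
v = -3 (v = -14 + 11 = -3)
b(s) = -3 + s
v/b(z(-1)) = -3/(-3 + (-1)**3) = -3/(-3 - 1) = -3/(-4) = -3*(-1/4) = 3/4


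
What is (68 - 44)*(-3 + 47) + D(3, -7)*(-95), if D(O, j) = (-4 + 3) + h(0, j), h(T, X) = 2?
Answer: 961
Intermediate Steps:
D(O, j) = 1 (D(O, j) = (-4 + 3) + 2 = -1 + 2 = 1)
(68 - 44)*(-3 + 47) + D(3, -7)*(-95) = (68 - 44)*(-3 + 47) + 1*(-95) = 24*44 - 95 = 1056 - 95 = 961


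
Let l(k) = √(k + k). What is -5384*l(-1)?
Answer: -5384*I*√2 ≈ -7614.1*I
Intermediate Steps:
l(k) = √2*√k (l(k) = √(2*k) = √2*√k)
-5384*l(-1) = -5384*√2*√(-1) = -5384*√2*I = -5384*I*√2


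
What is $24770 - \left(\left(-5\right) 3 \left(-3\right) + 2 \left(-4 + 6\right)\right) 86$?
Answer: $20556$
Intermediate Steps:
$24770 - \left(\left(-5\right) 3 \left(-3\right) + 2 \left(-4 + 6\right)\right) 86 = 24770 - \left(\left(-15\right) \left(-3\right) + 2 \cdot 2\right) 86 = 24770 - \left(45 + 4\right) 86 = 24770 - 49 \cdot 86 = 24770 - 4214 = 20556$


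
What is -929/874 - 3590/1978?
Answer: -108157/37582 ≈ -2.8779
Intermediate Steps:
-929/874 - 3590/1978 = -929*1/874 - 3590*1/1978 = -929/874 - 1795/989 = -108157/37582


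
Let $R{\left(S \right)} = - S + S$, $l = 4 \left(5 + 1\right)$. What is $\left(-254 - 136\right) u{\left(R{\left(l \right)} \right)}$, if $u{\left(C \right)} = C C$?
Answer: $0$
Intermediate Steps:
$l = 24$ ($l = 4 \cdot 6 = 24$)
$R{\left(S \right)} = 0$
$u{\left(C \right)} = C^{2}$
$\left(-254 - 136\right) u{\left(R{\left(l \right)} \right)} = \left(-254 - 136\right) 0^{2} = \left(-390\right) 0 = 0$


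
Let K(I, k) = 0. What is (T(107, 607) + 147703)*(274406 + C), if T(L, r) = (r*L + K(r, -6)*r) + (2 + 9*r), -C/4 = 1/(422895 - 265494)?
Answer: 9420861216955834/157401 ≈ 5.9853e+10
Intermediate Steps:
C = -4/157401 (C = -4/(422895 - 265494) = -4/157401 ≈ -2.5413e-5)
T(L, r) = 2 + 9*r + L*r (T(L, r) = (r*L + 0*r) + (2 + 9*r) = (L*r + 0) + (2 + 9*r) = L*r + (2 + 9*r) = 2 + 9*r + L*r)
(T(107, 607) + 147703)*(274406 + C) = ((2 + 9*607 + 107*607) + 147703)*(274406 - 4/157401) = ((2 + 5463 + 64949) + 147703)*(43191778802/157401) = (70414 + 147703)*(43191778802/157401) = 218117*(43191778802/157401) = 9420861216955834/157401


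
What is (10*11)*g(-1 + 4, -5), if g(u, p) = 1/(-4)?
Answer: -55/2 ≈ -27.500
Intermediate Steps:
g(u, p) = -¼
(10*11)*g(-1 + 4, -5) = (10*11)*(-¼) = 110*(-¼) = -55/2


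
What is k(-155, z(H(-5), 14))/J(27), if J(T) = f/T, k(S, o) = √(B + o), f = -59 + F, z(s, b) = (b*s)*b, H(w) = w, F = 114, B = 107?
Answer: 81*I*√97/55 ≈ 14.505*I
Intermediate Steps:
z(s, b) = s*b²
f = 55 (f = -59 + 114 = 55)
k(S, o) = √(107 + o)
J(T) = 55/T
k(-155, z(H(-5), 14))/J(27) = √(107 - 5*14²)/((55/27)) = √(107 - 5*196)/((55*(1/27))) = √(107 - 980)/(55/27) = √(-873)*(27/55) = (3*I*√97)*(27/55) = 81*I*√97/55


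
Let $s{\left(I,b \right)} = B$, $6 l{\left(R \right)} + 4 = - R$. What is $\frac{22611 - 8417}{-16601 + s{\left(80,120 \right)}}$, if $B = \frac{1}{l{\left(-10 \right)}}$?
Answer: $- \frac{7097}{8300} \approx -0.85506$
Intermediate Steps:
$l{\left(R \right)} = - \frac{2}{3} - \frac{R}{6}$ ($l{\left(R \right)} = - \frac{2}{3} + \frac{\left(-1\right) R}{6} = - \frac{2}{3} - \frac{R}{6}$)
$B = 1$ ($B = \frac{1}{- \frac{2}{3} - - \frac{5}{3}} = \frac{1}{- \frac{2}{3} + \frac{5}{3}} = 1^{-1} = 1$)
$s{\left(I,b \right)} = 1$
$\frac{22611 - 8417}{-16601 + s{\left(80,120 \right)}} = \frac{22611 - 8417}{-16601 + 1} = \frac{14194}{-16600} = 14194 \left(- \frac{1}{16600}\right) = - \frac{7097}{8300}$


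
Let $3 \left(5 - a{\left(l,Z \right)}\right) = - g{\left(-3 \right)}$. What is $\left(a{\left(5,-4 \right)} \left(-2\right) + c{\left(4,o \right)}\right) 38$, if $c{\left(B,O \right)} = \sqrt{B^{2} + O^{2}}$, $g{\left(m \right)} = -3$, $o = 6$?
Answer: $-304 + 76 \sqrt{13} \approx -29.978$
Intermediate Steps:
$a{\left(l,Z \right)} = 4$ ($a{\left(l,Z \right)} = 5 - \frac{\left(-1\right) \left(-3\right)}{3} = 5 - 1 = 4$)
$\left(a{\left(5,-4 \right)} \left(-2\right) + c{\left(4,o \right)}\right) 38 = \left(4 \left(-2\right) + \sqrt{4^{2} + 6^{2}}\right) 38 = \left(-8 + \sqrt{16 + 36}\right) 38 = \left(-8 + \sqrt{52}\right) 38 = \left(-8 + 2 \sqrt{13}\right) 38 = -304 + 76 \sqrt{13}$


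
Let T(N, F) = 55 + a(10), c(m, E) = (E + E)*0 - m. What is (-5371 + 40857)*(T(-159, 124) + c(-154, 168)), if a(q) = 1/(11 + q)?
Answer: 155783540/21 ≈ 7.4183e+6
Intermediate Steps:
c(m, E) = -m (c(m, E) = (2*E)*0 - m = 0 - m = -m)
T(N, F) = 1156/21 (T(N, F) = 55 + 1/(11 + 10) = 55 + 1/21 = 1156/21)
(-5371 + 40857)*(T(-159, 124) + c(-154, 168)) = (-5371 + 40857)*(1156/21 - 1*(-154)) = 35486*(1156/21 + 154) = 35486*(4390/21) = 155783540/21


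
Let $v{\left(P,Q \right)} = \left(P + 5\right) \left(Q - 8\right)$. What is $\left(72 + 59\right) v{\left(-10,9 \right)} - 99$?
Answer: $-754$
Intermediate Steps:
$v{\left(P,Q \right)} = \left(-8 + Q\right) \left(5 + P\right)$ ($v{\left(P,Q \right)} = \left(5 + P\right) \left(-8 + Q\right) = \left(-8 + Q\right) \left(5 + P\right)$)
$\left(72 + 59\right) v{\left(-10,9 \right)} - 99 = \left(72 + 59\right) \left(-40 - -80 + 5 \cdot 9 - 90\right) - 99 = 131 \left(-40 + 80 + 45 - 90\right) - 99 = 131 \left(-5\right) - 99 = -655 - 99 = -754$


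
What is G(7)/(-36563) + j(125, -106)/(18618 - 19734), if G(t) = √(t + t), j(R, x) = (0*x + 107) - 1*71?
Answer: -1/31 - √14/36563 ≈ -0.032360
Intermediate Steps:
j(R, x) = 36 (j(R, x) = (0 + 107) - 71 = 107 - 71 = 36)
G(t) = √2*√t (G(t) = √(2*t) = √2*√t)
G(7)/(-36563) + j(125, -106)/(18618 - 19734) = (√2*√7)/(-36563) + 36/(18618 - 19734) = √14*(-1/36563) + 36/(-1116) = -√14/36563 + 36*(-1/1116) = -√14/36563 - 1/31 = -1/31 - √14/36563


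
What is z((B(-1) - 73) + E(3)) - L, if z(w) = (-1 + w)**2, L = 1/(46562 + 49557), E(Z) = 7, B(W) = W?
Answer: 444454255/96119 ≈ 4624.0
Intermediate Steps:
L = 1/96119 ≈ 1.0404e-5
z((B(-1) - 73) + E(3)) - L = (-1 + ((-1 - 73) + 7))**2 - 1*1/96119 = (-1 + (-74 + 7))**2 - 1/96119 = (-1 - 67)**2 - 1/96119 = (-68)**2 - 1/96119 = 4624 - 1/96119 = 444454255/96119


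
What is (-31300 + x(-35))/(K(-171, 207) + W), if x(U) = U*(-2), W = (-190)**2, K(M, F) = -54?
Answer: -15615/18023 ≈ -0.86639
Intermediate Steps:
W = 36100
x(U) = -2*U
(-31300 + x(-35))/(K(-171, 207) + W) = (-31300 - 2*(-35))/(-54 + 36100) = (-31300 + 70)/36046 = -31230*1/36046 = -15615/18023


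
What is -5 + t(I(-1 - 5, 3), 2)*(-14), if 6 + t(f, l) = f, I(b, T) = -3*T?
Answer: 205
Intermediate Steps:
t(f, l) = -6 + f
-5 + t(I(-1 - 5, 3), 2)*(-14) = -5 + (-6 - 3*3)*(-14) = -5 + (-6 - 9)*(-14) = -5 - 15*(-14) = -5 + 210 = 205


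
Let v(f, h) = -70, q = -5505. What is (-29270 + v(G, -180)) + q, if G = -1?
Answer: -34845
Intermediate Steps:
(-29270 + v(G, -180)) + q = (-29270 - 70) - 5505 = -29340 - 5505 = -34845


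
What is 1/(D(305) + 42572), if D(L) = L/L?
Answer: 1/42573 ≈ 2.3489e-5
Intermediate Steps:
D(L) = 1
1/(D(305) + 42572) = 1/(1 + 42572) = 1/42573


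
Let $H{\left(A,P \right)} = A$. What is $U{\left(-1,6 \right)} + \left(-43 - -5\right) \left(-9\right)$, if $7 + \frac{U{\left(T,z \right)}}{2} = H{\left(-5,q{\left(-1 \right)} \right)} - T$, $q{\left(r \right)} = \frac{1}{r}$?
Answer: $320$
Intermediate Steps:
$U{\left(T,z \right)} = -24 - 2 T$ ($U{\left(T,z \right)} = -14 + 2 \left(-5 - T\right) = -14 - \left(10 + 2 T\right) = -24 - 2 T$)
$U{\left(-1,6 \right)} + \left(-43 - -5\right) \left(-9\right) = \left(-24 - -2\right) + \left(-43 - -5\right) \left(-9\right) = \left(-24 + 2\right) + \left(-43 + 5\right) \left(-9\right) = -22 - -342 = -22 + 342 = 320$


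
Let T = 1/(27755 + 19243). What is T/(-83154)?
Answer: -1/3908071692 ≈ -2.5588e-10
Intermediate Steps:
T = 1/46998 ≈ 2.1277e-5
T/(-83154) = (1/46998)/(-83154) = (1/46998)*(-1/83154) = -1/3908071692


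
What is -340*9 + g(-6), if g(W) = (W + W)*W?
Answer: -2988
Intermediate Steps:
g(W) = 2*W² (g(W) = (2*W)*W = 2*W²)
-340*9 + g(-6) = -340*9 + 2*(-6)² = -3060 + 2*36 = -3060 + 72 = -2988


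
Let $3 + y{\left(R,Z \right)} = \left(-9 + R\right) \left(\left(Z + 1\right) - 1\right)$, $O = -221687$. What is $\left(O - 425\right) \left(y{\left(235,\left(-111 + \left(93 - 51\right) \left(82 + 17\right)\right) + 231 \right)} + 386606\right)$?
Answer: $-300613266272$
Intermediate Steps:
$y{\left(R,Z \right)} = -3 + Z \left(-9 + R\right)$ ($y{\left(R,Z \right)} = -3 + \left(-9 + R\right) \left(\left(Z + 1\right) - 1\right) = -3 + \left(-9 + R\right) \left(\left(1 + Z\right) - 1\right) = -3 + \left(-9 + R\right) Z = -3 + Z \left(-9 + R\right)$)
$\left(O - 425\right) \left(y{\left(235,\left(-111 + \left(93 - 51\right) \left(82 + 17\right)\right) + 231 \right)} + 386606\right) = \left(-221687 - 425\right) \left(\left(-3 - 9 \left(\left(-111 + \left(93 - 51\right) \left(82 + 17\right)\right) + 231\right) + 235 \left(\left(-111 + \left(93 - 51\right) \left(82 + 17\right)\right) + 231\right)\right) + 386606\right) = - 222112 \left(\left(-3 - 9 \left(\left(-111 + 42 \cdot 99\right) + 231\right) + 235 \left(\left(-111 + 42 \cdot 99\right) + 231\right)\right) + 386606\right) = - 222112 \left(\left(-3 - 9 \left(\left(-111 + 4158\right) + 231\right) + 235 \left(\left(-111 + 4158\right) + 231\right)\right) + 386606\right) = - 222112 \left(\left(-3 - 9 \left(4047 + 231\right) + 235 \left(4047 + 231\right)\right) + 386606\right) = - 222112 \left(\left(-3 - 38502 + 235 \cdot 4278\right) + 386606\right) = - 222112 \left(\left(-3 - 38502 + 1005330\right) + 386606\right) = - 222112 \left(966825 + 386606\right) = \left(-222112\right) 1353431 = -300613266272$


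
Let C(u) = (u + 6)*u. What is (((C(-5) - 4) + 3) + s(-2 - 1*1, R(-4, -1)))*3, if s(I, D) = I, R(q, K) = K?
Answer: -27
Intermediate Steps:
C(u) = u*(6 + u) (C(u) = (6 + u)*u = u*(6 + u))
(((C(-5) - 4) + 3) + s(-2 - 1*1, R(-4, -1)))*3 = (((-5*(6 - 5) - 4) + 3) + (-2 - 1*1))*3 = (((-5*1 - 4) + 3) + (-2 - 1))*3 = (((-5 - 4) + 3) - 3)*3 = ((-9 + 3) - 3)*3 = (-6 - 3)*3 = -9*3 = -27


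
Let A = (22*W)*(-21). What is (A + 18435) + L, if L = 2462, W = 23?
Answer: 10271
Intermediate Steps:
A = -10626 (A = (22*23)*(-21) = 506*(-21) = -10626)
(A + 18435) + L = (-10626 + 18435) + 2462 = 7809 + 2462 = 10271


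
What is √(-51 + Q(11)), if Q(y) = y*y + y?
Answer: 9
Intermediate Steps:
Q(y) = y + y² (Q(y) = y² + y = y + y²)
√(-51 + Q(11)) = √(-51 + 11*(1 + 11)) = √(-51 + 11*12) = √(-51 + 132) = √81 = 9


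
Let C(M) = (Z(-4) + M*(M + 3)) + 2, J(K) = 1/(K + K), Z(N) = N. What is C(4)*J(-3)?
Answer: -13/3 ≈ -4.3333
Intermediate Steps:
J(K) = 1/(2*K)
C(M) = -2 + M*(3 + M) (C(M) = (-4 + M*(M + 3)) + 2 = (-4 + M*(3 + M)) + 2 = -2 + M*(3 + M))
C(4)*J(-3) = (-2 + 4² + 3*4)*((½)/(-3)) = (-2 + 16 + 12)*((½)*(-⅓)) = 26*(-⅙) = -13/3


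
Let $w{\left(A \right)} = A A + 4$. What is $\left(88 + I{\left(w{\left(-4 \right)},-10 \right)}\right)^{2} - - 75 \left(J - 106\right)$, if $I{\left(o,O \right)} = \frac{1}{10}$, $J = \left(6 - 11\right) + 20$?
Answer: $\frac{93661}{100} \approx 936.61$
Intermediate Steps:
$J = 15$ ($J = -5 + 20 = 15$)
$w{\left(A \right)} = 4 + A^{2}$ ($w{\left(A \right)} = A^{2} + 4 = 4 + A^{2}$)
$I{\left(o,O \right)} = \frac{1}{10}$
$\left(88 + I{\left(w{\left(-4 \right)},-10 \right)}\right)^{2} - - 75 \left(J - 106\right) = \left(88 + \frac{1}{10}\right)^{2} - - 75 \left(15 - 106\right) = \left(\frac{881}{10}\right)^{2} - \left(-75\right) \left(-91\right) = \frac{776161}{100} - 6825 = \frac{93661}{100}$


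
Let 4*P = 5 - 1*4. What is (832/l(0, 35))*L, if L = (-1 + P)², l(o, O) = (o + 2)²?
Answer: 117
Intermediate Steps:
P = ¼ (P = (5 - 1*4)/4 = (5 - 4)/4 = (¼)*1 = ¼ ≈ 0.25000)
l(o, O) = (2 + o)²
L = 9/16 (L = (-1 + ¼)² = (-¾)² = 9/16 ≈ 0.56250)
(832/l(0, 35))*L = (832/((2 + 0)²))*(9/16) = (832/(2²))*(9/16) = (832/4)*(9/16) = (832*(¼))*(9/16) = 208*(9/16) = 117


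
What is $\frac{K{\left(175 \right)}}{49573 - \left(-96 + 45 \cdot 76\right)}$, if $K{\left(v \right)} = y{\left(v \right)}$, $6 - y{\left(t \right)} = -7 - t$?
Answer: $\frac{188}{46249} \approx 0.004065$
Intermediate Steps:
$y{\left(t \right)} = 13 + t$ ($y{\left(t \right)} = 6 - \left(-7 - t\right) = 6 + \left(7 + t\right) = 13 + t$)
$K{\left(v \right)} = 13 + v$
$\frac{K{\left(175 \right)}}{49573 - \left(-96 + 45 \cdot 76\right)} = \frac{13 + 175}{49573 - \left(-96 + 45 \cdot 76\right)} = \frac{188}{49573 - \left(-96 + 3420\right)} = \frac{188}{49573 - 3324} = \frac{188}{46249}$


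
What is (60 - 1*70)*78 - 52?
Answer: -832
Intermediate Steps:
(60 - 1*70)*78 - 52 = (60 - 70)*78 - 52 = -10*78 - 52 = -780 - 52 = -832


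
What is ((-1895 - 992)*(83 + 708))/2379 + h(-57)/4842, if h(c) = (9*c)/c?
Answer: -1228583567/1279902 ≈ -959.90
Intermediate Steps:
h(c) = 9
((-1895 - 992)*(83 + 708))/2379 + h(-57)/4842 = ((-1895 - 992)*(83 + 708))/2379 + 9/4842 = -2887*791*(1/2379) + 9*(1/4842) = -2283617*1/2379 + 1/538 = -2283617/2379 + 1/538 = -1228583567/1279902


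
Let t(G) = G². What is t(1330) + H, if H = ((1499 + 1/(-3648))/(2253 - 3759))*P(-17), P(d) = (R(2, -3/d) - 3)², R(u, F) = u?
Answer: 9718133014849/5493888 ≈ 1.7689e+6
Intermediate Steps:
P(d) = 1 (P(d) = (2 - 3)² = (-1)² = 1)
H = -5468351/5493888 (H = ((1499 + 1/(-3648))/(2253 - 3759))*1 = ((1499 - 1/3648)/(-1506))*1 = ((5468351/3648)*(-1/1506))*1 = -5468351/5493888*1 = -5468351/5493888 ≈ -0.99535)
t(1330) + H = 1330² - 5468351/5493888 = 1768900 - 5468351/5493888 = 9718133014849/5493888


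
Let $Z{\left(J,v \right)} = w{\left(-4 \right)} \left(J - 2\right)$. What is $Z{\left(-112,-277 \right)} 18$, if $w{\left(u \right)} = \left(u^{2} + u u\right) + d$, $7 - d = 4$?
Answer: $-71820$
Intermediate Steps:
$d = 3$ ($d = 7 - 4 = 3$)
$w{\left(u \right)} = 3 + 2 u^{2}$ ($w{\left(u \right)} = \left(u^{2} + u u\right) + 3 = \left(u^{2} + u^{2}\right) + 3 = 2 u^{2} + 3 = 3 + 2 u^{2}$)
$Z{\left(J,v \right)} = -70 + 35 J$ ($Z{\left(J,v \right)} = \left(3 + 2 \left(-4\right)^{2}\right) \left(J - 2\right) = \left(3 + 2 \cdot 16\right) \left(-2 + J\right) = \left(3 + 32\right) \left(-2 + J\right) = 35 \left(-2 + J\right) = -70 + 35 J$)
$Z{\left(-112,-277 \right)} 18 = \left(-70 + 35 \left(-112\right)\right) 18 = \left(-70 - 3920\right) 18 = \left(-3990\right) 18 = -71820$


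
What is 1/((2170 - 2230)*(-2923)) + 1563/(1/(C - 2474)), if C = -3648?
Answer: -1678156150679/175380 ≈ -9.5687e+6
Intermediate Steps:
1/((2170 - 2230)*(-2923)) + 1563/(1/(C - 2474)) = 1/((2170 - 2230)*(-2923)) + 1563/(1/(-3648 - 2474)) = -1/2923/(-60) + 1563/(1/(-6122)) = -1/60*(-1/2923) + 1563/(-1/6122) = 1/175380 + 1563*(-6122) = 1/175380 - 9568686 = -1678156150679/175380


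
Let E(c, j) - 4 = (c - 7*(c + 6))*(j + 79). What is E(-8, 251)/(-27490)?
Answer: -992/13745 ≈ -0.072172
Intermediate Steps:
E(c, j) = 4 + (-42 - 6*c)*(79 + j) (E(c, j) = 4 + (c - 7*(c + 6))*(j + 79) = 4 + (c - 7*(6 + c))*(79 + j) = 4 + (c + (-42 - 7*c))*(79 + j) = 4 + (-42 - 6*c)*(79 + j))
E(-8, 251)/(-27490) = (-3314 - 474*(-8) - 42*251 - 6*(-8)*251)/(-27490) = (-3314 + 3792 - 10542 + 12048)*(-1/27490) = 1984*(-1/27490) = -992/13745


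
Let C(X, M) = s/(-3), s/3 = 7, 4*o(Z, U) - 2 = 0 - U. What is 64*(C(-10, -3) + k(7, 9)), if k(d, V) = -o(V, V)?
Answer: -336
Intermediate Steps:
o(Z, U) = 1/2 - U/4 (o(Z, U) = 1/2 + (0 - U)/4 = 1/2 + (-U)/4 = 1/2 - U/4)
s = 21 (s = 3*7 = 21)
C(X, M) = -7 (C(X, M) = 21/(-3) = 21*(-1/3) = -7)
k(d, V) = -1/2 + V/4 (k(d, V) = -(1/2 - V/4) = -1/2 + V/4)
64*(C(-10, -3) + k(7, 9)) = 64*(-7 + (-1/2 + (1/4)*9)) = 64*(-7 + (-1/2 + 9/4)) = 64*(-7 + 7/4) = 64*(-21/4) = -336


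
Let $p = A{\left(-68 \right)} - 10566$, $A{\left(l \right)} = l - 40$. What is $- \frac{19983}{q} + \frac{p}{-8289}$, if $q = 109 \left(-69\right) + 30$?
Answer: $\frac{9096223}{2299737} \approx 3.9553$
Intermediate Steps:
$A{\left(l \right)} = -40 + l$
$q = -7491$ ($q = -7521 + 30 = -7491$)
$p = -10674$ ($p = \left(-40 - 68\right) - 10566 = -108 + \left(-12402 + 1836\right) = -108 - 10566 = -10674$)
$- \frac{19983}{q} + \frac{p}{-8289} = - \frac{19983}{-7491} - \frac{10674}{-8289} = \left(-19983\right) \left(- \frac{1}{7491}\right) - - \frac{1186}{921} = \frac{6661}{2497} + \frac{1186}{921} = \frac{9096223}{2299737}$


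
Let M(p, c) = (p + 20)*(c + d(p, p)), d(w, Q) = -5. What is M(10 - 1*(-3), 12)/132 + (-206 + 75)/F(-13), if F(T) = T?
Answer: 615/52 ≈ 11.827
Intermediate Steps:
M(p, c) = (-5 + c)*(20 + p) (M(p, c) = (p + 20)*(c - 5) = (20 + p)*(-5 + c) = (-5 + c)*(20 + p))
M(10 - 1*(-3), 12)/132 + (-206 + 75)/F(-13) = (-100 - 5*(10 - 1*(-3)) + 20*12 + 12*(10 - 1*(-3)))/132 + (-206 + 75)/(-13) = (-100 - 5*(10 + 3) + 240 + 12*(10 + 3))*(1/132) - 131*(-1/13) = (-100 - 5*13 + 240 + 12*13)*(1/132) + 131/13 = (-100 - 65 + 240 + 156)*(1/132) + 131/13 = 231*(1/132) + 131/13 = 7/4 + 131/13 = 615/52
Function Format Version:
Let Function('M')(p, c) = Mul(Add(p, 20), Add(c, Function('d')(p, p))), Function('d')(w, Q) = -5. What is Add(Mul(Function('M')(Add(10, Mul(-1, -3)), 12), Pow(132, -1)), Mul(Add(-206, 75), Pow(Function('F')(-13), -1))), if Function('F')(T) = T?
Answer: Rational(615, 52) ≈ 11.827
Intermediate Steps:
Function('M')(p, c) = Mul(Add(-5, c), Add(20, p)) (Function('M')(p, c) = Mul(Add(p, 20), Add(c, -5)) = Mul(Add(20, p), Add(-5, c)) = Mul(Add(-5, c), Add(20, p)))
Add(Mul(Function('M')(Add(10, Mul(-1, -3)), 12), Pow(132, -1)), Mul(Add(-206, 75), Pow(Function('F')(-13), -1))) = Add(Mul(Add(-100, Mul(-5, Add(10, Mul(-1, -3))), Mul(20, 12), Mul(12, Add(10, Mul(-1, -3)))), Pow(132, -1)), Mul(Add(-206, 75), Pow(-13, -1))) = Add(Mul(Add(-100, Mul(-5, Add(10, 3)), 240, Mul(12, Add(10, 3))), Rational(1, 132)), Mul(-131, Rational(-1, 13))) = Add(Mul(Add(-100, Mul(-5, 13), 240, Mul(12, 13)), Rational(1, 132)), Rational(131, 13)) = Add(Mul(Add(-100, -65, 240, 156), Rational(1, 132)), Rational(131, 13)) = Add(Mul(231, Rational(1, 132)), Rational(131, 13)) = Add(Rational(7, 4), Rational(131, 13)) = Rational(615, 52)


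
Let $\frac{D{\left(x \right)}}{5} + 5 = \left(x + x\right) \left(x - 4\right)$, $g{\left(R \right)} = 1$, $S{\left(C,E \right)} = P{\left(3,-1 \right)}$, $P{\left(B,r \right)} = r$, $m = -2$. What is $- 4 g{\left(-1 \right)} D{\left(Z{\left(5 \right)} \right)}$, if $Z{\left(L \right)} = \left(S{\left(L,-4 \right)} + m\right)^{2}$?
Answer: $-1700$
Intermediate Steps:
$S{\left(C,E \right)} = -1$
$Z{\left(L \right)} = 9$ ($Z{\left(L \right)} = \left(-1 - 2\right)^{2} = \left(-3\right)^{2} = 9$)
$D{\left(x \right)} = -25 + 10 x \left(-4 + x\right)$ ($D{\left(x \right)} = -25 + 5 \left(x + x\right) \left(x - 4\right) = -25 + 5 \cdot 2 x \left(-4 + x\right) = -25 + 10 x \left(-4 + x\right)$)
$- 4 g{\left(-1 \right)} D{\left(Z{\left(5 \right)} \right)} = \left(-4\right) 1 \left(-25 - 360 + 10 \cdot 9^{2}\right) = - 4 \left(-25 - 360 + 10 \cdot 81\right) = - 4 \left(-25 - 360 + 810\right) = \left(-4\right) 425 = -1700$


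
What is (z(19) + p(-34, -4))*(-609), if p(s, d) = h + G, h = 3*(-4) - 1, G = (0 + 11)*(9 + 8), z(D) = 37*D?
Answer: -534093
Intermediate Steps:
G = 187 (G = 11*17 = 187)
h = -13 (h = -12 - 1 = -13)
p(s, d) = 174 (p(s, d) = -13 + 187 = 174)
(z(19) + p(-34, -4))*(-609) = (37*19 + 174)*(-609) = (703 + 174)*(-609) = 877*(-609) = -534093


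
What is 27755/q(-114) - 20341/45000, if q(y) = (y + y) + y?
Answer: -23257993/285000 ≈ -81.607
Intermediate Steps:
q(y) = 3*y (q(y) = 2*y + y = 3*y)
27755/q(-114) - 20341/45000 = 27755/((3*(-114))) - 20341/45000 = 27755/(-342) - 20341*1/45000 = 27755*(-1/342) - 20341/45000 = -27755/342 - 20341/45000 = -23257993/285000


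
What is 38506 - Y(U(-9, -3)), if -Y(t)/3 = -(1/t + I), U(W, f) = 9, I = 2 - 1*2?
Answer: 115517/3 ≈ 38506.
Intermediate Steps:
I = 0 (I = 2 - 2 = 0)
Y(t) = 3/t (Y(t) = -(-3)*(1/t + 0) = -(-3)/t = 3/t)
38506 - Y(U(-9, -3)) = 38506 - 3/9 = 38506 - 1*⅓ = 38506 - ⅓ = 115517/3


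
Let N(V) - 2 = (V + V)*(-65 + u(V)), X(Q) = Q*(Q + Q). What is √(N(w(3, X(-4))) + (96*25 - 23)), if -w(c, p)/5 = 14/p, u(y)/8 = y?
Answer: 3*√4871/4 ≈ 52.344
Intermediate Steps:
X(Q) = 2*Q² (X(Q) = Q*(2*Q) = 2*Q²)
u(y) = 8*y
w(c, p) = -70/p
N(V) = 2 + 2*V*(-65 + 8*V) (N(V) = 2 + (V + V)*(-65 + 8*V) = 2 + (2*V)*(-65 + 8*V) = 2 + 2*V*(-65 + 8*V))
√(N(w(3, X(-4))) + (96*25 - 23)) = √((2 - (-9100)/(2*(-4)²) + 16*(-70/(2*(-4)²))²) + (96*25 - 23)) = √((2 - (-9100)/(2*16) + 16*(-70/(2*16))²) + (2400 - 23)) = √((2 - (-9100)/32 + 16*(-70/32)²) + 2377) = √((2 - (-9100)/32 + 16*(-70*1/32)²) + 2377) = √((2 - 130*(-35/16) + 16*(-35/16)²) + 2377) = √((2 + 2275/8 + 16*(1225/256)) + 2377) = √((2 + 2275/8 + 1225/16) + 2377) = √(5807/16 + 2377) = √(43839/16) = 3*√4871/4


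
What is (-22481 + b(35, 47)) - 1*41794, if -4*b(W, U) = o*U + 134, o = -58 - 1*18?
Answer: -126831/2 ≈ -63416.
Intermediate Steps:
o = -76 (o = -58 - 18 = -76)
b(W, U) = -67/2 + 19*U (b(W, U) = -(-76*U + 134)/4 = -(134 - 76*U)/4 = -67/2 + 19*U)
(-22481 + b(35, 47)) - 1*41794 = (-22481 + (-67/2 + 19*47)) - 1*41794 = (-22481 + (-67/2 + 893)) - 41794 = (-22481 + 1719/2) - 41794 = -43243/2 - 41794 = -126831/2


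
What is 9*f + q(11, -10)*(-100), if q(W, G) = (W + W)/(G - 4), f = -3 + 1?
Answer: 974/7 ≈ 139.14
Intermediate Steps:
f = -2
q(W, G) = 2*W/(-4 + G) (q(W, G) = (2*W)/(-4 + G) = 2*W/(-4 + G))
9*f + q(11, -10)*(-100) = 9*(-2) + (2*11/(-4 - 10))*(-100) = -18 + (2*11/(-14))*(-100) = -18 + (2*11*(-1/14))*(-100) = -18 - 11/7*(-100) = -18 + 1100/7 = 974/7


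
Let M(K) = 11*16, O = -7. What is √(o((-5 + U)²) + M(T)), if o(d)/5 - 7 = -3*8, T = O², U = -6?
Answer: √91 ≈ 9.5394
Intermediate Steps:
T = 49 (T = (-7)² = 49)
o(d) = -85 (o(d) = 35 + 5*(-3*8) = 35 + 5*(-24) = 35 - 120 = -85)
M(K) = 176
√(o((-5 + U)²) + M(T)) = √(-85 + 176) = √91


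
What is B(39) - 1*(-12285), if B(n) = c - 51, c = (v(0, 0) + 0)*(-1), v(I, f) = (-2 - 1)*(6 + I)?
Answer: 12252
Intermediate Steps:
v(I, f) = -18 - 3*I (v(I, f) = -3*(6 + I) = -18 - 3*I)
c = 18 (c = ((-18 - 3*0) + 0)*(-1) = ((-18 + 0) + 0)*(-1) = (-18 + 0)*(-1) = -18*(-1) = 18)
B(n) = -33 (B(n) = 18 - 51 = -33)
B(39) - 1*(-12285) = -33 - 1*(-12285) = -33 + 12285 = 12252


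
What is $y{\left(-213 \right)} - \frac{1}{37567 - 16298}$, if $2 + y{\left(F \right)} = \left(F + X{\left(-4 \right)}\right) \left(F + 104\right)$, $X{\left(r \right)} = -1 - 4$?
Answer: $\frac{505351439}{21269} \approx 23760.0$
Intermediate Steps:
$X{\left(r \right)} = -5$ ($X{\left(r \right)} = -1 - 4 = -5$)
$y{\left(F \right)} = -2 + \left(-5 + F\right) \left(104 + F\right)$ ($y{\left(F \right)} = -2 + \left(F - 5\right) \left(F + 104\right) = -2 + \left(-5 + F\right) \left(104 + F\right)$)
$y{\left(-213 \right)} - \frac{1}{37567 - 16298} = \left(-522 + \left(-213\right)^{2} + 99 \left(-213\right)\right) - \frac{1}{37567 - 16298} = \left(-522 + 45369 - 21087\right) - \frac{1}{21269} = 23760 - \frac{1}{21269} = \frac{505351439}{21269}$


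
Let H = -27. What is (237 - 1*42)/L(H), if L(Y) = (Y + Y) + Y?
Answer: -65/27 ≈ -2.4074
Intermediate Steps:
L(Y) = 3*Y (L(Y) = 2*Y + Y = 3*Y)
(237 - 1*42)/L(H) = (237 - 1*42)/((3*(-27))) = (237 - 42)/(-81) = 195*(-1/81) = -65/27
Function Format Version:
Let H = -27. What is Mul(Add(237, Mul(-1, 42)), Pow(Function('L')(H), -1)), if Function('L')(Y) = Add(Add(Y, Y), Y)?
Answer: Rational(-65, 27) ≈ -2.4074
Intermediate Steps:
Function('L')(Y) = Mul(3, Y) (Function('L')(Y) = Add(Mul(2, Y), Y) = Mul(3, Y))
Mul(Add(237, Mul(-1, 42)), Pow(Function('L')(H), -1)) = Mul(Add(237, Mul(-1, 42)), Pow(Mul(3, -27), -1)) = Mul(Add(237, -42), Pow(-81, -1)) = Mul(195, Rational(-1, 81)) = Rational(-65, 27)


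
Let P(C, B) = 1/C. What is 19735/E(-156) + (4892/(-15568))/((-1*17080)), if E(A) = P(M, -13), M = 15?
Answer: 19678368445223/66475360 ≈ 2.9603e+5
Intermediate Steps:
E(A) = 1/15
19735/E(-156) + (4892/(-15568))/((-1*17080)) = 19735/(1/15) + (4892/(-15568))/((-1*17080)) = 19735*15 + (4892*(-1/15568))/(-17080) = 296025 - 1223/3892*(-1/17080) = 296025 + 1223/66475360 = 19678368445223/66475360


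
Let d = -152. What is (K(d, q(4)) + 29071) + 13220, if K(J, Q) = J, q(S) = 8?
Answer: 42139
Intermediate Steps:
(K(d, q(4)) + 29071) + 13220 = (-152 + 29071) + 13220 = 28919 + 13220 = 42139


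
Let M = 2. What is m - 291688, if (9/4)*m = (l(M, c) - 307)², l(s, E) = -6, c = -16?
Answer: -2233316/9 ≈ -2.4815e+5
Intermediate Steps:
m = 391876/9 (m = 4*(-6 - 307)²/9 = (4/9)*(-313)² = (4/9)*97969 = 391876/9 ≈ 43542.)
m - 291688 = 391876/9 - 291688 = -2233316/9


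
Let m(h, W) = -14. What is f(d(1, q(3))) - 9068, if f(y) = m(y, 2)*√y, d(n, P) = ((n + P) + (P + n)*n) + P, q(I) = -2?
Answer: -9068 - 28*I ≈ -9068.0 - 28.0*I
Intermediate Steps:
d(n, P) = n + 2*P + n*(P + n) (d(n, P) = ((P + n) + n*(P + n)) + P = (P + n + n*(P + n)) + P = n + 2*P + n*(P + n))
f(y) = -14*√y
f(d(1, q(3))) - 9068 = -14*√(1 + 1² + 2*(-2) - 2*1) - 9068 = -14*√(1 + 1 - 4 - 2) - 9068 = -28*I - 9068 = -9068 - 28*I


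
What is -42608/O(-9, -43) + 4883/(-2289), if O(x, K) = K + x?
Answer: 24318949/29757 ≈ 817.25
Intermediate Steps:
-42608/O(-9, -43) + 4883/(-2289) = -42608/(-43 - 9) + 4883/(-2289) = -42608/(-52) + 4883*(-1/2289) = -42608*(-1/52) - 4883/2289 = 10652/13 - 4883/2289 = 24318949/29757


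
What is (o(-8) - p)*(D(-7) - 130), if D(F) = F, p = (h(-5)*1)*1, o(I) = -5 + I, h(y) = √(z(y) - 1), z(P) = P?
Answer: 1781 + 137*I*√6 ≈ 1781.0 + 335.58*I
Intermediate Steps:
h(y) = √(-1 + y) (h(y) = √(y - 1) = √(-1 + y))
p = I*√6 (p = (√(-1 - 5)*1)*1 = (√(-6)*1)*1 = ((I*√6)*1)*1 = (I*√6)*1 = I*√6 ≈ 2.4495*I)
(o(-8) - p)*(D(-7) - 130) = ((-5 - 8) - I*√6)*(-7 - 130) = (-13 - I*√6)*(-137) = 1781 + 137*I*√6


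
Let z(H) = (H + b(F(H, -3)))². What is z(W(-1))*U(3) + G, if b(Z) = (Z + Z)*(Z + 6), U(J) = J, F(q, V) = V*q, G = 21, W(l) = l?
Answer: 8448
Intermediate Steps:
b(Z) = 2*Z*(6 + Z) (b(Z) = (2*Z)*(6 + Z) = 2*Z*(6 + Z))
z(H) = (H - 6*H*(6 - 3*H))² (z(H) = (H + 2*(-3*H)*(6 - 3*H))² = (H - 6*H*(6 - 3*H))²)
z(W(-1))*U(3) + G = ((-1)²*(-35 + 18*(-1))²)*3 + 21 = (1*(-35 - 18)²)*3 + 21 = (1*(-53)²)*3 + 21 = (1*2809)*3 + 21 = 2809*3 + 21 = 8427 + 21 = 8448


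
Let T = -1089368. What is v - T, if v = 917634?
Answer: 2007002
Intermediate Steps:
v - T = 917634 - 1*(-1089368) = 917634 + 1089368 = 2007002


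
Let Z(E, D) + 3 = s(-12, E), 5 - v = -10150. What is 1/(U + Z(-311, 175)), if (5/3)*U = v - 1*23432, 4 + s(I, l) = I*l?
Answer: -5/21206 ≈ -0.00023578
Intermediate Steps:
v = 10155 (v = 5 - 1*(-10150) = 5 + 10150 = 10155)
s(I, l) = -4 + I*l
Z(E, D) = -7 - 12*E (Z(E, D) = -3 + (-4 - 12*E) = -7 - 12*E)
U = -39831/5 (U = 3*(10155 - 1*23432)/5 = 3*(10155 - 23432)/5 = (⅗)*(-13277) = -39831/5 ≈ -7966.2)
1/(U + Z(-311, 175)) = 1/(-39831/5 + (-7 - 12*(-311))) = 1/(-39831/5 + (-7 + 3732)) = 1/(-39831/5 + 3725) = 1/(-21206/5) = -5/21206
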